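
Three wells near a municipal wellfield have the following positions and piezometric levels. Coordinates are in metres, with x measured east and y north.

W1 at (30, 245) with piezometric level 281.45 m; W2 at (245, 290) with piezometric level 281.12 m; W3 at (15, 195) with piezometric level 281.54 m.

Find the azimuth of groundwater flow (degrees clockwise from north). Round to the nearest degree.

Taking W1 as reference: W2−W1 = (215, 45, -0.33); W3−W1 = (-15, -50, +0.09).
Solve a·Δx + b·Δy = Δh: det = 215·(-50) − (-15)·45 = -10075.
∂h/∂x = [(-0.33)·(-50) − (+0.09)·45] / -10075 = -0.001236
∂h/∂y = [215·(+0.09) − (-15)·(-0.33)] / -10075 = -0.001429
Flow direction (−∇h) has components (+0.001236 E, +0.001429 N).
Azimuth = atan2(E, N) = atan2(+0.001236, +0.001429) = 40.8° ≈ 041°.

041°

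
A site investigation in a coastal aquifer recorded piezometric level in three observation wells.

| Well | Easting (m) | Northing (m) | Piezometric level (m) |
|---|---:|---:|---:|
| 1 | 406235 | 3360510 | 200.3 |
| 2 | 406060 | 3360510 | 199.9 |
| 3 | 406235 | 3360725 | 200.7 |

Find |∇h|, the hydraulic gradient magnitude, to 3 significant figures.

∂h/∂x = (199.9 − 200.3) / (406060 − 406235) = +0.002286
∂h/∂y = (200.7 − 200.3) / (3360725 − 3360510) = +0.001860
|∇h| = √(0.002286² + 0.001860²) = 0.002947

0.00295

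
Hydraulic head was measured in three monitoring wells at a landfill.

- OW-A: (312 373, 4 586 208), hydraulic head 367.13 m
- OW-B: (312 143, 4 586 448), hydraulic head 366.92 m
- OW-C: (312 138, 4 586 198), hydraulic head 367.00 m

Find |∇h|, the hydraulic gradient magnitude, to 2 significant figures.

With h = a·x + b·y + c and OW-A as origin, the differences give:
  (-230)·a + 240·b = -0.21
  (-235)·a + (-10)·b = -0.13
Eliminate b (×(-10) and ×240, subtract): 58700·a = 33.300 → a = ∂h/∂x = +0.0005673
Back-substitute: b = ∂h/∂y = -0.0003313.
|∇h| = √(0.0005673² + -0.0003313²) = 0.000657

0.00066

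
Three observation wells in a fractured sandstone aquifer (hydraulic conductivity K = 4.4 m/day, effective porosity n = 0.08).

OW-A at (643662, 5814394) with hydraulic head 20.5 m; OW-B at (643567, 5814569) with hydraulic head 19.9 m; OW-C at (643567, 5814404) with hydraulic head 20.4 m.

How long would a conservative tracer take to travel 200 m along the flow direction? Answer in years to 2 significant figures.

3.2 years

Differences from OW-A: to OW-B (Δx, Δy, Δh) = (-95, 175, -0.6); to OW-C = (-95, 10, -0.1).
Determinant of the coordinate differences = (-95)·10 − (-95)·175 = 15675.
∂h/∂x = [(-0.6)·10 − (-0.1)·175] / 15675 = +0.0007337
∂h/∂y = [(-95)·(-0.1) − (-95)·(-0.6)] / 15675 = -0.003030
|∇h| = √(0.0007337² + -0.003030²) = 0.003118
Seepage velocity v = K·i/n = 4.4 × 0.003118 / 0.08 = 0.1715 m/day.
t = 200 / 0.1715 = 1166 days = 3.19 years.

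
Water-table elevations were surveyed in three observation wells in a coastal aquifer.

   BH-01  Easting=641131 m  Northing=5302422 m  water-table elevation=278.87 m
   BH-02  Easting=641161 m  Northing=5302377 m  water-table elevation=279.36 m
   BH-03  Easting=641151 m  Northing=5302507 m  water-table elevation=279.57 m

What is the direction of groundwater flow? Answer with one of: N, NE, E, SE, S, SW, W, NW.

W

Taking BH-01 as reference: BH-02−BH-01 = (30, -45, +0.49); BH-03−BH-01 = (20, 85, +0.70).
Solve a·Δx + b·Δy = Δh: det = 30·85 − 20·(-45) = 3450.
∂h/∂x = [(+0.49)·85 − (+0.70)·(-45)] / 3450 = +0.02120
∂h/∂y = [30·(+0.70) − 20·(+0.49)] / 3450 = +0.003246
Flow = −∇h = (-0.02120 east, -0.003246 north), which points west.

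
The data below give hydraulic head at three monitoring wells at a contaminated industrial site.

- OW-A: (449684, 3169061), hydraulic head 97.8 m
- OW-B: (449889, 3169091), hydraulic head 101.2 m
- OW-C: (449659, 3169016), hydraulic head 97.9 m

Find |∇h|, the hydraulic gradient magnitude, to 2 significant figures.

0.022

Taking OW-A as reference: OW-B−OW-A = (205, 30, +3.4); OW-C−OW-A = (-25, -45, +0.1).
Solve a·Δx + b·Δy = Δh: det = 205·(-45) − (-25)·30 = -8475.
∂h/∂x = [(+3.4)·(-45) − (+0.1)·30] / -8475 = +0.01841
∂h/∂y = [205·(+0.1) − (-25)·(+3.4)] / -8475 = -0.01245
|∇h| = √(0.01841² + -0.01245²) = 0.02222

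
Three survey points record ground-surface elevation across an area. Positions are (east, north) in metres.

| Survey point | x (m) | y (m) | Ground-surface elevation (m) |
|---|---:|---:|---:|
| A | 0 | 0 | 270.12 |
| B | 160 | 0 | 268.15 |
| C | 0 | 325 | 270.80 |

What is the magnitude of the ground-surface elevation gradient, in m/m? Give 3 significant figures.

∂z/∂x = (268.15 − 270.12) / (160 − 0) = -0.01231
∂z/∂y = (270.80 − 270.12) / (325 − 0) = +0.002092
|∇f| = √(-0.01231² + 0.002092²) = 0.01249 m/m

0.0125 m/m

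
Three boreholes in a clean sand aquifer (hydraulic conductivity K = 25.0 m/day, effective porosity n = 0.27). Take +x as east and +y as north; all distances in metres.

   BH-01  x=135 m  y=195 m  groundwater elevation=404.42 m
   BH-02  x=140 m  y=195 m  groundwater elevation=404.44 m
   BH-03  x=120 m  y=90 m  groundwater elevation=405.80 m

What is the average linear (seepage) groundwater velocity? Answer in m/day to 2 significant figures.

Taking BH-01 as reference: BH-02−BH-01 = (5, 0, +0.02); BH-03−BH-01 = (-15, -105, +1.38).
Determinant of the coordinate differences = 5·(-105) − (-15)·0 = -525.
∂h/∂x = [(+0.02)·(-105) − (+1.38)·0] / -525 = +0.004000
∂h/∂y = [5·(+1.38) − (-15)·(+0.02)] / -525 = -0.01371
|∇h| = √(0.004000² + -0.01371²) = 0.01428
Seepage velocity v = K·i/n = 25.0 × 0.01428 / 0.27 = 1.322 m/day.

1.3 m/day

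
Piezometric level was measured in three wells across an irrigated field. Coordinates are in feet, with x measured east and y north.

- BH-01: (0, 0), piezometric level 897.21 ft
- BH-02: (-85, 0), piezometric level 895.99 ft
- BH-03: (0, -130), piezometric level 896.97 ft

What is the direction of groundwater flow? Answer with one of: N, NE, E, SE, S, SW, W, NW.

W

∂h/∂x = (895.99 − 897.21) / (-85 − 0) = +0.01435
∂h/∂y = (896.97 − 897.21) / (-130 − 0) = +0.001846
Flow = −∇h = (-0.01435 east, -0.001846 north), which points west.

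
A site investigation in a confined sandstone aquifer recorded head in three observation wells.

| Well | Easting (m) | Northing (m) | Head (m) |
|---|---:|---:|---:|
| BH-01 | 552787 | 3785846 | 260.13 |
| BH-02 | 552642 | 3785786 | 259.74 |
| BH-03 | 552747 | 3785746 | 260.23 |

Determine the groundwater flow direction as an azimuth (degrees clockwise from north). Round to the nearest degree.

Three-point gradient (reference BH-01): Δ to BH-02 = (-145, -60, -0.39), Δ to BH-03 = (-40, -100, +0.10).
∂h/∂x = +0.003719, ∂h/∂y = -0.002488 (det = 12100).
Flow direction (−∇h) has components (-0.003719 E, +0.002488 N).
Azimuth = atan2(E, N) = atan2(-0.003719, +0.002488) = 303.8° ≈ 304°.

304°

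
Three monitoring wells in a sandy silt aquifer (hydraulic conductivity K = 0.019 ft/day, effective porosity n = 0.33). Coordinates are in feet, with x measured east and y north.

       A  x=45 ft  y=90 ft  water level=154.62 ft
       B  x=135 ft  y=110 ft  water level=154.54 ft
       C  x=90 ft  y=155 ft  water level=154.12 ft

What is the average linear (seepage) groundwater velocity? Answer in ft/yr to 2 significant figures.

With h = a·x + b·y + c and A as origin, the differences give:
  90·a + 20·b = -0.08
  45·a + 65·b = -0.50
Eliminate b (×65 and ×20, subtract): 4950·a = 4.800 → a = ∂h/∂x = +0.0009697
Back-substitute: b = ∂h/∂y = -0.008364.
|∇h| = √(0.0009697² + -0.008364²) = 0.00842
Seepage velocity v = K·i/n = 0.019 × 0.00842 / 0.33 = 0.0004848 ft/day = 0.1771 ft/yr.

0.18 ft/yr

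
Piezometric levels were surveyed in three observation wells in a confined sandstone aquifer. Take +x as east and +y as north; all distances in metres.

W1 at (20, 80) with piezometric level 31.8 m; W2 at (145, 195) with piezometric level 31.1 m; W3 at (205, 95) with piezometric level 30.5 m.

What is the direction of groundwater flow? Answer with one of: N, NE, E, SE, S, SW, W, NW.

Differences from W1: to W2 (Δx, Δy, Δh) = (125, 115, -0.7); to W3 = (185, 15, -1.3).
Solve a·Δx + b·Δy = Δh: det = 125·15 − 185·115 = -19400.
∂h/∂x = [(-0.7)·15 − (-1.3)·115] / -19400 = -0.007165
∂h/∂y = [125·(-1.3) − 185·(-0.7)] / -19400 = +0.001701
Flow = −∇h = (+0.007165 east, -0.001701 north), which points east.

E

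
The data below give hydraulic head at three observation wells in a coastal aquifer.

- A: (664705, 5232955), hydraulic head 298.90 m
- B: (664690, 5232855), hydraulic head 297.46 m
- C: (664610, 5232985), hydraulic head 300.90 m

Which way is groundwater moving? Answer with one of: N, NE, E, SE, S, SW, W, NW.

SE

Taking A as reference: B−A = (-15, -100, -1.44); C−A = (-95, 30, +2.00).
Determinant of the coordinate differences = (-15)·30 − (-95)·(-100) = -9950.
∂h/∂x = [(-1.44)·30 − (+2.00)·(-100)] / -9950 = -0.01576
∂h/∂y = [(-15)·(+2.00) − (-95)·(-1.44)] / -9950 = +0.01676
Flow = −∇h = (+0.01576 east, -0.01676 north), which points southeast.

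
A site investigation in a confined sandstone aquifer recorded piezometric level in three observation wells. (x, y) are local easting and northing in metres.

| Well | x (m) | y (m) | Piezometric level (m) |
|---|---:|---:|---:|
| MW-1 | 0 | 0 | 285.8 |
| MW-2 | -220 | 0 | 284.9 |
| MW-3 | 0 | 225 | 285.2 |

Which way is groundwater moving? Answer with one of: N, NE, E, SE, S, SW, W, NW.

NW

∂h/∂x = (284.9 − 285.8) / (-220 − 0) = +0.004091
∂h/∂y = (285.2 − 285.8) / (225 − 0) = -0.002667
Flow = −∇h = (-0.004091 east, +0.002667 north), which points northwest.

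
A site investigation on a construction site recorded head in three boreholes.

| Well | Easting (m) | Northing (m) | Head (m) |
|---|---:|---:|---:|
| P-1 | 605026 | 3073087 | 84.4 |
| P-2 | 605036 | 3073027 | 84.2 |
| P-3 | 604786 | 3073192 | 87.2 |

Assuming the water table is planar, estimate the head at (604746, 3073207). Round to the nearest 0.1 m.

With h = a·x + b·y + c and P-1 as origin, the differences give:
  10·a + (-60)·b = -0.2
  (-240)·a + 105·b = +2.8
Eliminate b (×105 and ×(-60), subtract): -13350·a = 147.00 → a = ∂h/∂x = -0.01101
Back-substitute: b = ∂h/∂y = +0.001498.
h(604746, 3073207) = 84.4 + (-0.01101)·(-280) + (+0.001498)·(120) = 84.4 +3.083 +0.180 = 87.663 m.

87.7 m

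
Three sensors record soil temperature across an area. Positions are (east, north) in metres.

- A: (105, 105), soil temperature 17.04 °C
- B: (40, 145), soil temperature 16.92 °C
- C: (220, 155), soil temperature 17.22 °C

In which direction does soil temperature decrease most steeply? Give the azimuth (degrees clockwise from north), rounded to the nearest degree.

279°

With T = a·x + b·y + c and A as origin, the differences give:
  (-65)·a + 40·b = -0.12
  115·a + 50·b = +0.18
Eliminate b (×50 and ×40, subtract): -7850·a = -13.200 → a = ∂T/∂x = +0.001682
Back-substitute: b = ∂T/∂y = -0.0002675.
Steepest decrease is along −∇f: components (-0.001682 E, +0.0002675 N).
Azimuth = atan2(-0.001682, +0.0002675) = 279.0° ≈ 279°.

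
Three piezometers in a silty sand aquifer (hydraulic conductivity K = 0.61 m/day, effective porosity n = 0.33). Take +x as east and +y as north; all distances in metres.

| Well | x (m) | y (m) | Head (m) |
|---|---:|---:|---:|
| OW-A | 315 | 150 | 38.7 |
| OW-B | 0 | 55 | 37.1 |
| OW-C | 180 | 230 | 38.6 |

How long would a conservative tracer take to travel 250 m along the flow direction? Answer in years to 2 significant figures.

61 years

With h = a·x + b·y + c and OW-A as origin, the differences give:
  (-315)·a + (-95)·b = -1.6
  (-135)·a + 80·b = -0.1
Eliminate b (×80 and ×(-95), subtract): -38025·a = -137.50 → a = ∂h/∂x = +0.003616
Back-substitute: b = ∂h/∂y = +0.004852.
|∇h| = √(0.003616² + 0.004852²) = 0.006051
Seepage velocity v = K·i/n = 0.61 × 0.006051 / 0.33 = 0.01119 m/day.
t = 250 / 0.01119 = 2.234e+04 days = 61.2 years.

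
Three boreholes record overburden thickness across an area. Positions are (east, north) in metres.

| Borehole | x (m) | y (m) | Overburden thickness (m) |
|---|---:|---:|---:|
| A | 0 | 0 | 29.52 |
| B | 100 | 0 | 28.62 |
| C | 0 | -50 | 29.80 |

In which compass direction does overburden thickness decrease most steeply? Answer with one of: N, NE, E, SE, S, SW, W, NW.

NE

∂d/∂x = (28.62 − 29.52) / (100 − 0) = -0.009000
∂d/∂y = (29.80 − 29.52) / (-50 − 0) = -0.005600
Steepest decrease is along −∇f = (+0.009000 E, +0.005600 N) → northeast.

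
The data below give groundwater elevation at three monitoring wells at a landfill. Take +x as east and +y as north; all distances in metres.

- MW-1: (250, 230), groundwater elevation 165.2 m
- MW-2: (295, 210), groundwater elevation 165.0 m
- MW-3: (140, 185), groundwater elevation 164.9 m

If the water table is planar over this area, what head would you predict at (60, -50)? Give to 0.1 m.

163.0 m

Three-point gradient (reference MW-1): Δ to MW-2 = (45, -20, -0.2), Δ to MW-3 = (-110, -45, -0.3).
∂h/∂x = -0.0007101, ∂h/∂y = +0.008402 (det = -4225).
h(60, -50) = 165.2 + (-0.0007101)·(-190) + (+0.008402)·(-280) = 165.2 +0.135 -2.353 = 162.982 m.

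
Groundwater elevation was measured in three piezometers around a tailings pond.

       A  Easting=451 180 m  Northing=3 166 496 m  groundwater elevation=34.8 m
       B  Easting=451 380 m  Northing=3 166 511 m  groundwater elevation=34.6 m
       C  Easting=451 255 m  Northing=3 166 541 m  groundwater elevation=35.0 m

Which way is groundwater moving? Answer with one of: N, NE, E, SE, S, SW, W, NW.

With h = a·x + b·y + c and A as origin, the differences give:
  200·a + 15·b = -0.2
  75·a + 45·b = +0.2
Eliminate b (×45 and ×15, subtract): 7875·a = -12.00 → a = ∂h/∂x = -0.001524
Back-substitute: b = ∂h/∂y = +0.006984.
Flow = −∇h = (+0.001524 east, -0.006984 north), which points south.

S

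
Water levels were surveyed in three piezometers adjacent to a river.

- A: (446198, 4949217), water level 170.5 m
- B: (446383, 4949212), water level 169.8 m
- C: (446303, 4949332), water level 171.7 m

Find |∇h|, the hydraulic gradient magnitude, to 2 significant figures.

0.014

Three-point gradient (reference A): Δ to B = (185, -5, -0.7), Δ to C = (105, 115, +1.2).
∂h/∂x = -0.003417, ∂h/∂y = +0.01356 (det = 21800).
|∇h| = √(-0.003417² + 0.01356²) = 0.01398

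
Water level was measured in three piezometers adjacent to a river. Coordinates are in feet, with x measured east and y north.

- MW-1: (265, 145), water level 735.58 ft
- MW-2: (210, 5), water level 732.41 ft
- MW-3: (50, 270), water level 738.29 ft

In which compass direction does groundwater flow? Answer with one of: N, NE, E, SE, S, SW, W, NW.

Taking MW-1 as reference: MW-2−MW-1 = (-55, -140, -3.17); MW-3−MW-1 = (-215, 125, +2.71).
Solve a·Δx + b·Δy = Δh: det = (-55)·125 − (-215)·(-140) = -36975.
∂h/∂x = [(-3.17)·125 − (+2.71)·(-140)] / -36975 = +0.0004557
∂h/∂y = [(-55)·(+2.71) − (-215)·(-3.17)] / -36975 = +0.02246
Flow = −∇h = (-0.0004557 east, -0.02246 north), which points south.

S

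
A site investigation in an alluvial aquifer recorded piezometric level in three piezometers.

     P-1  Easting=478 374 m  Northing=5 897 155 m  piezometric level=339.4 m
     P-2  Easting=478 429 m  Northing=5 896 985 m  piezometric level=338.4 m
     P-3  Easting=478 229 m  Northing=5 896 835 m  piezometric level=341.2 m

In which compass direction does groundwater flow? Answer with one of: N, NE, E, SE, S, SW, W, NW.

With h = a·x + b·y + c and P-1 as origin, the differences give:
  55·a + (-170)·b = -1.0
  (-145)·a + (-320)·b = +1.8
Eliminate b (×(-320) and ×(-170), subtract): -42250·a = 626.00 → a = ∂h/∂x = -0.01482
Back-substitute: b = ∂h/∂y = +0.001089.
Flow = −∇h = (+0.01482 east, -0.001089 north), which points east.

E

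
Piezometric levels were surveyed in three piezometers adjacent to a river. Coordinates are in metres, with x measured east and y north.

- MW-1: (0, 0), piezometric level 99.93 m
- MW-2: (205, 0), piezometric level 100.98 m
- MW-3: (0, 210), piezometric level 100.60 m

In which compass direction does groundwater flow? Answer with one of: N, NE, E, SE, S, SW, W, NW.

∂h/∂x = (100.98 − 99.93) / (205 − 0) = +0.005122
∂h/∂y = (100.60 − 99.93) / (210 − 0) = +0.003190
Flow = −∇h = (-0.005122 east, -0.003190 north), which points southwest.

SW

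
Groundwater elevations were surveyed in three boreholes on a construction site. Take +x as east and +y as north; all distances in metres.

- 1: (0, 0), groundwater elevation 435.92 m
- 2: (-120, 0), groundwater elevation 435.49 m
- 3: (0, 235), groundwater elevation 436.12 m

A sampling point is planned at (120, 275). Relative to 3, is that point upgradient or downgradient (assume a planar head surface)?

∂h/∂x = (435.49 − 435.92) / (-120 − 0) = +0.003583
∂h/∂y = (436.12 − 435.92) / (235 − 0) = +0.0008511
Head at (120, 275) = 435.92 + (+0.003583)·(120) + (+0.0008511)·(275) = 436.58 m.
That is higher than the 436.12 m at 3, so the point is upgradient.

upgradient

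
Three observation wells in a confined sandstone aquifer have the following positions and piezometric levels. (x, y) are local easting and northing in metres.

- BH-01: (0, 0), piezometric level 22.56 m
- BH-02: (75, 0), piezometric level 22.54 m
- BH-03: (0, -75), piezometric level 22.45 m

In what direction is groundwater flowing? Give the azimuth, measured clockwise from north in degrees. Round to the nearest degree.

170°

∂h/∂x = (22.54 − 22.56) / (75 − 0) = -0.0002667
∂h/∂y = (22.45 − 22.56) / (-75 − 0) = +0.001467
Flow direction (−∇h) has components (+0.0002667 E, -0.001467 N).
Azimuth = atan2(E, N) = atan2(+0.0002667, -0.001467) = 169.7° ≈ 170°.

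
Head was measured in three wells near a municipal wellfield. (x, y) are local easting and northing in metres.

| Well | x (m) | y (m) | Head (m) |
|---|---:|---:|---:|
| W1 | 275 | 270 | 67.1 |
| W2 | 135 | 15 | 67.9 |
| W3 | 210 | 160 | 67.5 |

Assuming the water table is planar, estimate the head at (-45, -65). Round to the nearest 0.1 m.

69.8 m

Differences from W1: to W2 (Δx, Δy, Δh) = (-140, -255, +0.8); to W3 = (-65, -110, +0.4).
Solve a·Δx + b·Δy = Δh: det = (-140)·(-110) − (-65)·(-255) = -1175.
∂h/∂x = [(+0.8)·(-110) − (+0.4)·(-255)] / -1175 = -0.01191
∂h/∂y = [(-140)·(+0.4) − (-65)·(+0.8)] / -1175 = +0.003404
h(-45, -65) = 67.1 + (-0.01191)·(-320) + (+0.003404)·(-335) = 67.1 +3.813 -1.140 = 69.772 m.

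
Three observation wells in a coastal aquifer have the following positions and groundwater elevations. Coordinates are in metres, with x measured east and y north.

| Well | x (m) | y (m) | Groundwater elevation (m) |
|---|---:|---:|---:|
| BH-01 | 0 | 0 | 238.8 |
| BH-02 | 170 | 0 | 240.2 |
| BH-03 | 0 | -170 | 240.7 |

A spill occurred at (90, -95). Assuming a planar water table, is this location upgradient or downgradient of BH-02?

upgradient

∂h/∂x = (240.2 − 238.8) / (170 − 0) = +0.008235
∂h/∂y = (240.7 − 238.8) / (-170 − 0) = -0.01118
Head at (90, -95) = 238.8 + (+0.008235)·(90) + (-0.01118)·(-95) = 240.60 m.
That is higher than the 240.2 m at BH-02, so the point is upgradient.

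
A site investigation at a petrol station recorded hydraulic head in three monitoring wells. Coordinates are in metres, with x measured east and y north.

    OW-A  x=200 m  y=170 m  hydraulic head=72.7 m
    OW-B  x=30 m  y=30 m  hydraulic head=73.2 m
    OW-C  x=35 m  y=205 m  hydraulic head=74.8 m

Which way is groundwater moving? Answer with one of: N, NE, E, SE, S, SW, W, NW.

With h = a·x + b·y + c and OW-A as origin, the differences give:
  (-170)·a + (-140)·b = +0.5
  (-165)·a + 35·b = +2.1
Eliminate b (×35 and ×(-140), subtract): -29050·a = 311.50 → a = ∂h/∂x = -0.01072
Back-substitute: b = ∂h/∂y = +0.009449.
Flow = −∇h = (+0.01072 east, -0.009449 north), which points southeast.

SE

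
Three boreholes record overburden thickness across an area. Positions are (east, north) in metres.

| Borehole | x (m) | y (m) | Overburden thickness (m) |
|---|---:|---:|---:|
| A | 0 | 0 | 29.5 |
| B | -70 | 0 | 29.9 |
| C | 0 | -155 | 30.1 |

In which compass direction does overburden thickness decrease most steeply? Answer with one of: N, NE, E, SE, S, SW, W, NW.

∂d/∂x = (29.9 − 29.5) / (-70 − 0) = -0.005714
∂d/∂y = (30.1 − 29.5) / (-155 − 0) = -0.003871
Steepest decrease is along −∇f = (+0.005714 E, +0.003871 N) → northeast.

NE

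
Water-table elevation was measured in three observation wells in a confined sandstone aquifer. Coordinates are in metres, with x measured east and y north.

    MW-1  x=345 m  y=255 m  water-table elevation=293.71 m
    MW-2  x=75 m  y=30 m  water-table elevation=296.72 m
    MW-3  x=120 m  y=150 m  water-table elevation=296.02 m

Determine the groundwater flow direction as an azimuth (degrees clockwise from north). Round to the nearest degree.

Differences from MW-1: to MW-2 (Δx, Δy, Δh) = (-270, -225, +3.01); to MW-3 = (-225, -105, +2.31).
Solve a·Δx + b·Δy = Δh: det = (-270)·(-105) − (-225)·(-225) = -22275.
∂h/∂x = [(+3.01)·(-105) − (+2.31)·(-225)] / -22275 = -0.009145
∂h/∂y = [(-270)·(+2.31) − (-225)·(+3.01)] / -22275 = -0.002404
Flow direction (−∇h) has components (+0.009145 E, +0.002404 N).
Azimuth = atan2(E, N) = atan2(+0.009145, +0.002404) = 75.3° ≈ 075°.

075°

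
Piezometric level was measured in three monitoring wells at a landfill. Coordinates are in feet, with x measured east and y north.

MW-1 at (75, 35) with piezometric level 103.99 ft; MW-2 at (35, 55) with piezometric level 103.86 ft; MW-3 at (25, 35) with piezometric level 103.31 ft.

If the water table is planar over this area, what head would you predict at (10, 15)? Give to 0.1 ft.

Three-point gradient (reference MW-1): Δ to MW-2 = (-40, 20, -0.13), Δ to MW-3 = (-50, 0, -0.68).
∂h/∂x = +0.01360, ∂h/∂y = +0.02070 (det = 1000).
h(10, 15) = 103.99 + (+0.01360)·(-65) + (+0.02070)·(-20) = 103.99 -0.884 -0.414 = 102.692 ft.

102.7 ft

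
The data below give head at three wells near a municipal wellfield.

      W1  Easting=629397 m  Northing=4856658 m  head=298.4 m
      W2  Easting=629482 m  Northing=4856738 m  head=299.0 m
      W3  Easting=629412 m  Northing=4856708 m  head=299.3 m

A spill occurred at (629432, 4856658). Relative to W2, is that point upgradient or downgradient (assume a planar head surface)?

With h = a·x + b·y + c and W1 as origin, the differences give:
  85·a + 80·b = +0.6
  15·a + 50·b = +0.9
Eliminate b (×50 and ×80, subtract): 3050·a = -42.00 → a = ∂h/∂x = -0.01377
Back-substitute: b = ∂h/∂y = +0.02213.
Head at (629432, 4856658) = 298.4 + (-0.01377)·(35) + (+0.02213)·(0) = 297.92 m.
That is lower than the 299.0 m at W2, so the point is downgradient.

downgradient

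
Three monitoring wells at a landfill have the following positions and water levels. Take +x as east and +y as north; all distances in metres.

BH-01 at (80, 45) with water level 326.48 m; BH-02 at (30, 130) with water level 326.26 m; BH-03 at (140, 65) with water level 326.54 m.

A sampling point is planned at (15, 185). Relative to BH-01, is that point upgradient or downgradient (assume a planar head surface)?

Taking BH-01 as reference: BH-02−BH-01 = (-50, 85, -0.22); BH-03−BH-01 = (60, 20, +0.06).
Determinant of the coordinate differences = (-50)·20 − 60·85 = -6100.
∂h/∂x = [(-0.22)·20 − (+0.06)·85] / -6100 = +0.001557
∂h/∂y = [(-50)·(+0.06) − 60·(-0.22)] / -6100 = -0.001672
Head at (15, 185) = 326.48 + (+0.001557)·(-65) + (-0.001672)·(140) = 326.14 m.
That is lower than the 326.48 m at BH-01, so the point is downgradient.

downgradient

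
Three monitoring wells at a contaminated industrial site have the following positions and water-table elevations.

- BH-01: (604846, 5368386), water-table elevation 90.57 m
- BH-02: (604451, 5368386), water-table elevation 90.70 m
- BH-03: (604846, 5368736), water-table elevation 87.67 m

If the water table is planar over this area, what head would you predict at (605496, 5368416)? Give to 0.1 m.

∂h/∂x = (90.70 − 90.57) / (604451 − 604846) = -0.0003291
∂h/∂y = (87.67 − 90.57) / (5368736 − 5368386) = -0.008286
h(605496, 5368416) = 90.57 + (-0.0003291)·(650) + (-0.008286)·(30) = 90.57 -0.214 -0.249 = 90.108 m.

90.1 m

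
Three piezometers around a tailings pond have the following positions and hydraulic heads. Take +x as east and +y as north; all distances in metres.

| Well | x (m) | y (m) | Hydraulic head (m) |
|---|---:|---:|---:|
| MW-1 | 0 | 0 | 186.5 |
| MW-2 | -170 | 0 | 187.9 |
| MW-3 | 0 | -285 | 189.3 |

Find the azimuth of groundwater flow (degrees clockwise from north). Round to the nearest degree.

∂h/∂x = (187.9 − 186.5) / (-170 − 0) = -0.008235
∂h/∂y = (189.3 − 186.5) / (-285 − 0) = -0.009825
Flow direction (−∇h) has components (+0.008235 E, +0.009825 N).
Azimuth = atan2(E, N) = atan2(+0.008235, +0.009825) = 40.0° ≈ 040°.

040°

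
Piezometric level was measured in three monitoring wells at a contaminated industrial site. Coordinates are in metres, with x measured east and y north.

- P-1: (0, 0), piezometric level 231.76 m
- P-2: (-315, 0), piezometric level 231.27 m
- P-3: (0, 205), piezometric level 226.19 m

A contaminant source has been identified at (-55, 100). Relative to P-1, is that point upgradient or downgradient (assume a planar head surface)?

∂h/∂x = (231.27 − 231.76) / (-315 − 0) = +0.001556
∂h/∂y = (226.19 − 231.76) / (205 − 0) = -0.02717
Head at (-55, 100) = 231.76 + (+0.001556)·(-55) + (-0.02717)·(100) = 228.96 m.
That is lower than the 231.76 m at P-1, so the point is downgradient.

downgradient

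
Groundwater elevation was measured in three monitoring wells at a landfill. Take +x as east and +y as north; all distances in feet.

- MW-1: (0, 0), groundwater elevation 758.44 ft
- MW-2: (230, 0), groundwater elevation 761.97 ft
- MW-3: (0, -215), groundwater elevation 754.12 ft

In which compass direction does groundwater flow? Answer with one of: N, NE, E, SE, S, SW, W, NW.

SW

∂h/∂x = (761.97 − 758.44) / (230 − 0) = +0.01535
∂h/∂y = (754.12 − 758.44) / (-215 − 0) = +0.02009
Flow = −∇h = (-0.01535 east, -0.02009 north), which points southwest.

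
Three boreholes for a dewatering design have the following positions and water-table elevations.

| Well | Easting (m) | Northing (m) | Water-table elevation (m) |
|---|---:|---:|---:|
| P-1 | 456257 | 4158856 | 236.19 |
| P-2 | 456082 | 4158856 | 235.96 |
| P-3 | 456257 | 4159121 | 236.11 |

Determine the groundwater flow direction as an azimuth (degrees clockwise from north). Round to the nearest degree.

∂h/∂x = (235.96 − 236.19) / (456082 − 456257) = +0.001314
∂h/∂y = (236.11 − 236.19) / (4159121 − 4158856) = -0.0003019
Flow direction (−∇h) has components (-0.001314 E, +0.0003019 N).
Azimuth = atan2(E, N) = atan2(-0.001314, +0.0003019) = 282.9° ≈ 283°.

283°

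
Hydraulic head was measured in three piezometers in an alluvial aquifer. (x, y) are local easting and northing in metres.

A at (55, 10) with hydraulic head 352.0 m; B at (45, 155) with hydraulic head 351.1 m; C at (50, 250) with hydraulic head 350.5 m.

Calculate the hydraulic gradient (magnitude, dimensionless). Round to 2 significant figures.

0.0063

With h = a·x + b·y + c and A as origin, the differences give:
  (-10)·a + 145·b = -0.9
  (-5)·a + 240·b = -1.5
Eliminate b (×240 and ×145, subtract): -1675·a = 1.50 → a = ∂h/∂x = -0.0008955
Back-substitute: b = ∂h/∂y = -0.006269.
|∇h| = √(-0.0008955² + -0.006269²) = 0.006333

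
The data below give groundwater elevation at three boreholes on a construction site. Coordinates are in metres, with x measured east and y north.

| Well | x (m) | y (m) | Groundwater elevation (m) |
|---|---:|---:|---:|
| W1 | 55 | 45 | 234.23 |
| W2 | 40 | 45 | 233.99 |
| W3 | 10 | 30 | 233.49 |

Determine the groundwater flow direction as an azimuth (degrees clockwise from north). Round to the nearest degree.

With h = a·x + b·y + c and W1 as origin, the differences give:
  (-15)·a + 0·b = -0.24
  (-45)·a + (-15)·b = -0.74
Eliminate b (×(-15) and ×0, subtract): 225·a = 3.600 → a = ∂h/∂x = +0.01600
Back-substitute: b = ∂h/∂y = +0.001333.
Flow direction (−∇h) has components (-0.01600 E, -0.001333 N).
Azimuth = atan2(E, N) = atan2(-0.01600, -0.001333) = 265.2° ≈ 265°.

265°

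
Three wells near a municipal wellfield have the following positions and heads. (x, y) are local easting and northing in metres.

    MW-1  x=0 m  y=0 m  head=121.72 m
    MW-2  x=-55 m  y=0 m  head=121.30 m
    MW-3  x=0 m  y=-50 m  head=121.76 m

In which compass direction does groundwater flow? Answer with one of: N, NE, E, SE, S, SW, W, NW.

W

∂h/∂x = (121.30 − 121.72) / (-55 − 0) = +0.007636
∂h/∂y = (121.76 − 121.72) / (-50 − 0) = -0.0008000
Flow = −∇h = (-0.007636 east, +0.0008000 north), which points west.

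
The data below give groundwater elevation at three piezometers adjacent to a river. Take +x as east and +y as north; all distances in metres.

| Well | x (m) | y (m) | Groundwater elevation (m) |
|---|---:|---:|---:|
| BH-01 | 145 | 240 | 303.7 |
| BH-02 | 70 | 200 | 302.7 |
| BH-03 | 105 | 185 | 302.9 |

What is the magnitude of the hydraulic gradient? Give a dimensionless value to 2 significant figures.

Three-point gradient (reference BH-01): Δ to BH-02 = (-75, -40, -1.0), Δ to BH-03 = (-40, -55, -0.8).
∂h/∂x = +0.009109, ∂h/∂y = +0.007921 (det = 2525).
|∇h| = √(0.009109² + 0.007921²) = 0.01207

0.012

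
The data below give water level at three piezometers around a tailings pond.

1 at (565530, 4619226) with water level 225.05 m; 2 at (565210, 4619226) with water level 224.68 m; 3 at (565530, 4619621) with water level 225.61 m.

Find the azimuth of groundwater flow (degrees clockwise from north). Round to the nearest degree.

∂h/∂x = (224.68 − 225.05) / (565210 − 565530) = +0.001156
∂h/∂y = (225.61 − 225.05) / (4619621 − 4619226) = +0.001418
Flow direction (−∇h) has components (-0.001156 E, -0.001418 N).
Azimuth = atan2(E, N) = atan2(-0.001156, -0.001418) = 219.2° ≈ 219°.

219°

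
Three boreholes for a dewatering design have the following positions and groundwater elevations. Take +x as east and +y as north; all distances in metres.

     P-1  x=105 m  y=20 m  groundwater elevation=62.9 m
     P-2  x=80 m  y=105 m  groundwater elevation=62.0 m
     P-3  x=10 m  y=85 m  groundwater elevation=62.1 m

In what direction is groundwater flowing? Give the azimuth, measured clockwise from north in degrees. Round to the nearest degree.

Taking P-1 as reference: P-2−P-1 = (-25, 85, -0.9); P-3−P-1 = (-95, 65, -0.8).
Solve a·Δx + b·Δy = Δh: det = (-25)·65 − (-95)·85 = 6450.
∂h/∂x = [(-0.9)·65 − (-0.8)·85] / 6450 = +0.001473
∂h/∂y = [(-25)·(-0.8) − (-95)·(-0.9)] / 6450 = -0.01016
Flow direction (−∇h) has components (-0.001473 E, +0.01016 N).
Azimuth = atan2(E, N) = atan2(-0.001473, +0.01016) = 351.7° ≈ 352°.

352°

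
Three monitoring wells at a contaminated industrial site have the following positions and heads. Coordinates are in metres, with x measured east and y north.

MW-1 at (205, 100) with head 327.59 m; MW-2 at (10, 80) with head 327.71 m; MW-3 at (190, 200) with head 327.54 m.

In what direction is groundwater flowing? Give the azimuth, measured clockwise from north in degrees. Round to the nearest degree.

With h = a·x + b·y + c and MW-1 as origin, the differences give:
  (-195)·a + (-20)·b = +0.12
  (-15)·a + 100·b = -0.05
Eliminate b (×100 and ×(-20), subtract): -19800·a = 11.000 → a = ∂h/∂x = -0.0005556
Back-substitute: b = ∂h/∂y = -0.0005833.
Flow direction (−∇h) has components (+0.0005556 E, +0.0005833 N).
Azimuth = atan2(E, N) = atan2(+0.0005556, +0.0005833) = 43.6° ≈ 044°.

044°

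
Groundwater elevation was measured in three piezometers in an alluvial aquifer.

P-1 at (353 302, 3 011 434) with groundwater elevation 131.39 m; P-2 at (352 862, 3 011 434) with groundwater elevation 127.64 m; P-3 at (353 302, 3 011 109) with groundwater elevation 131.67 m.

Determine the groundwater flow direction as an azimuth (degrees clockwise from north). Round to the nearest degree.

276°

∂h/∂x = (127.64 − 131.39) / (352862 − 353302) = +0.008523
∂h/∂y = (131.67 − 131.39) / (3011109 − 3011434) = -0.0008615
Flow direction (−∇h) has components (-0.008523 E, +0.0008615 N).
Azimuth = atan2(E, N) = atan2(-0.008523, +0.0008615) = 275.8° ≈ 276°.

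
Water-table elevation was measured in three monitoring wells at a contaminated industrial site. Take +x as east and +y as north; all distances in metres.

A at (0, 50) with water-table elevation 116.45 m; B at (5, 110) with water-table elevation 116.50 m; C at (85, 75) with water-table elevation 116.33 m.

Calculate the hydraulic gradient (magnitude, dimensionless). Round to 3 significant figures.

Differences from A: to B (Δx, Δy, Δh) = (5, 60, +0.05); to C = (85, 25, -0.12).
Solve a·Δx + b·Δy = Δh: det = 5·25 − 85·60 = -4975.
∂h/∂x = [(+0.05)·25 − (-0.12)·60] / -4975 = -0.001698
∂h/∂y = [5·(-0.12) − 85·(+0.05)] / -4975 = +0.0009749
|∇h| = √(-0.001698² + 0.0009749²) = 0.001958

0.00196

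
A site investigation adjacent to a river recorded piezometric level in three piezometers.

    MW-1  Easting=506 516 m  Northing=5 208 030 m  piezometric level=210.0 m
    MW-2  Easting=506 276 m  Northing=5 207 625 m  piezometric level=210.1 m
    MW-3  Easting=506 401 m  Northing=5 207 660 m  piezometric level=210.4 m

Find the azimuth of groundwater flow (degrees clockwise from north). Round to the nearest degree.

With h = a·x + b·y + c and MW-1 as origin, the differences give:
  (-240)·a + (-405)·b = +0.1
  (-115)·a + (-370)·b = +0.4
Eliminate b (×(-370) and ×(-405), subtract): 42225·a = 125.00 → a = ∂h/∂x = +0.002960
Back-substitute: b = ∂h/∂y = -0.002001.
Flow direction (−∇h) has components (-0.002960 E, +0.002001 N).
Azimuth = atan2(E, N) = atan2(-0.002960, +0.002001) = 304.1° ≈ 304°.

304°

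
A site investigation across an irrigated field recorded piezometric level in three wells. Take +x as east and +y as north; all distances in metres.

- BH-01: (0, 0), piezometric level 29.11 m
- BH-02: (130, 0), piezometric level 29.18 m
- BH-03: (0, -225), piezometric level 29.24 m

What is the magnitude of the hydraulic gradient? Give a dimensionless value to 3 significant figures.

∂h/∂x = (29.18 − 29.11) / (130 − 0) = +0.0005385
∂h/∂y = (29.24 − 29.11) / (-225 − 0) = -0.0005778
|∇h| = √(0.0005385² + -0.0005778²) = 0.0007898

0.000790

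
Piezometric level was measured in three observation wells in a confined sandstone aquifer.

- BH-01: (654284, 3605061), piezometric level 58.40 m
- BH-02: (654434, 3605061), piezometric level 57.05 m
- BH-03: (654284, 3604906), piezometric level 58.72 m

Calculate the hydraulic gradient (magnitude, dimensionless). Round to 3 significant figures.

∂h/∂x = (57.05 − 58.40) / (654434 − 654284) = -0.009000
∂h/∂y = (58.72 − 58.40) / (3604906 − 3605061) = -0.002065
|∇h| = √(-0.009000² + -0.002065²) = 0.009234

0.00923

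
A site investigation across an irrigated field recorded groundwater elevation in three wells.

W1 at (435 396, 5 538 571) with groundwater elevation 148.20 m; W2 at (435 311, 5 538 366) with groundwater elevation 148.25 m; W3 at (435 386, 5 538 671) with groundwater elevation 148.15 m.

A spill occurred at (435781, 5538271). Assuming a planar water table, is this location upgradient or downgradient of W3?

Differences from W1: to W2 (Δx, Δy, Δh) = (-85, -205, +0.05); to W3 = (-10, 100, -0.05).
Determinant of the coordinate differences = (-85)·100 − (-10)·(-205) = -10550.
∂h/∂x = [(+0.05)·100 − (-0.05)·(-205)] / -10550 = +0.0004976
∂h/∂y = [(-85)·(-0.05) − (-10)·(+0.05)] / -10550 = -0.0004502
Head at (435781, 5538271) = 148.20 + (+0.0004976)·(385) + (-0.0004502)·(-300) = 148.53 m.
That is higher than the 148.15 m at W3, so the point is upgradient.

upgradient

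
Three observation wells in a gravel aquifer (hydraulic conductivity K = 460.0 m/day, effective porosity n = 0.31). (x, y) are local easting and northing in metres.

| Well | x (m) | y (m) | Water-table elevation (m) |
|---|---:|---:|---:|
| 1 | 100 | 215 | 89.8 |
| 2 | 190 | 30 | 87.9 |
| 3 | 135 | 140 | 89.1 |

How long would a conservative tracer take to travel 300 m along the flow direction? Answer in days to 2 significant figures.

With h = a·x + b·y + c and 1 as origin, the differences give:
  90·a + (-185)·b = -1.9
  35·a + (-75)·b = -0.7
Eliminate b (×(-75) and ×(-185), subtract): -275·a = 13.00 → a = ∂h/∂x = -0.04727
Back-substitute: b = ∂h/∂y = -0.01273.
|∇h| = √(-0.04727² + -0.01273²) = 0.04895
Seepage velocity v = K·i/n = 460.0 × 0.04895 / 0.31 = 72.64 m/day.
t = 300 / 72.64 = 4.13 days.

4.1 days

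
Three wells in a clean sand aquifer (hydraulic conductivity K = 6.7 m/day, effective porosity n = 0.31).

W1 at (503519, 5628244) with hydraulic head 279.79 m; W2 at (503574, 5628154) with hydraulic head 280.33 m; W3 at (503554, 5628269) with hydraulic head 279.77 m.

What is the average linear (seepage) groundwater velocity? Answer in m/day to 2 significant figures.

0.11 m/day

With h = a·x + b·y + c and W1 as origin, the differences give:
  55·a + (-90)·b = +0.54
  35·a + 25·b = -0.02
Eliminate b (×25 and ×(-90), subtract): 4525·a = 11.700 → a = ∂h/∂x = +0.002586
Back-substitute: b = ∂h/∂y = -0.004420.
|∇h| = √(0.002586² + -0.004420²) = 0.005121
Seepage velocity v = K·i/n = 6.7 × 0.005121 / 0.31 = 0.1107 m/day.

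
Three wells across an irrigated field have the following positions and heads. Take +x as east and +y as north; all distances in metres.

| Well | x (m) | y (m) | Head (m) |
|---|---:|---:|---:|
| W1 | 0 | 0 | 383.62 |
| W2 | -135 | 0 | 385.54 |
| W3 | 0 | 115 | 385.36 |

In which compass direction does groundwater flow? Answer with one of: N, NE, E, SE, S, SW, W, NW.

SE

∂h/∂x = (385.54 − 383.62) / (-135 − 0) = -0.01422
∂h/∂y = (385.36 − 383.62) / (115 − 0) = +0.01513
Flow = −∇h = (+0.01422 east, -0.01513 north), which points southeast.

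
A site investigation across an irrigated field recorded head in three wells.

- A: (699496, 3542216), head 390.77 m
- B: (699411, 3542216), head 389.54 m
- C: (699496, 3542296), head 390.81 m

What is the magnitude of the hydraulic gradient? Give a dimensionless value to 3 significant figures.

0.0145

∂h/∂x = (389.54 − 390.77) / (699411 − 699496) = +0.01447
∂h/∂y = (390.81 − 390.77) / (3542296 − 3542216) = +0.0005000
|∇h| = √(0.01447² + 0.0005000²) = 0.01448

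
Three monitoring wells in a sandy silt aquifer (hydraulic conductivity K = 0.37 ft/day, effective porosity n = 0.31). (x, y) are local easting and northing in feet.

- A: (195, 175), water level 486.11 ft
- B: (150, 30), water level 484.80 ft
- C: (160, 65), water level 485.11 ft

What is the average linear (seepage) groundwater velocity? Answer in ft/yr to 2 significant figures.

4.3 ft/yr

With h = a·x + b·y + c and A as origin, the differences give:
  (-45)·a + (-145)·b = -1.31
  (-35)·a + (-110)·b = -1.00
Eliminate b (×(-110) and ×(-145), subtract): -125·a = -0.900 → a = ∂h/∂x = +0.007200
Back-substitute: b = ∂h/∂y = +0.006800.
|∇h| = √(0.007200² + 0.006800²) = 0.009904
Seepage velocity v = K·i/n = 0.37 × 0.009904 / 0.31 = 0.01182 ft/day = 4.317 ft/yr.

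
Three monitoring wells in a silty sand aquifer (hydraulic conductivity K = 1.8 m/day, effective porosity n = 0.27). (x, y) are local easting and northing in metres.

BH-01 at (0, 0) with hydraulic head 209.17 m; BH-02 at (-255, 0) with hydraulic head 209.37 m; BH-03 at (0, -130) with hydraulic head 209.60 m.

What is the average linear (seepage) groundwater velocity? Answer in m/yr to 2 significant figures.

∂h/∂x = (209.37 − 209.17) / (-255 − 0) = -0.0007843
∂h/∂y = (209.60 − 209.17) / (-130 − 0) = -0.003308
|∇h| = √(-0.0007843² + -0.003308²) = 0.0034
Seepage velocity v = K·i/n = 1.8 × 0.0034 / 0.27 = 0.02267 m/day = 8.28 m/yr.

8.3 m/yr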